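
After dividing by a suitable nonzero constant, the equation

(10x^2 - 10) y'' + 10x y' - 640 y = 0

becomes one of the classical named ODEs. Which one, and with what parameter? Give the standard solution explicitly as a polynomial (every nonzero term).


All three coefficients share the factor -10; dividing through by -10 gives  (1 - x^2) y'' - x y' + 64 y = 0.
This matches the Chebyshev equation (1 - x^2) y'' - x y' + n^2 y = 0 (note the -x y' term, not -2x y') with n^2 = 64, so n = 8; the polynomial solution is T_8(x).
With y = sum_k a_k x^k, matching x^k gives (k+2)(k+1) a_{k+2} = (k^2 - n^2) a_k = (k - 8)(k + 8) a_k. The right side vanishes at k = 8, so the series with the parity of 8 terminates at degree 8.
Standard normalization: leading coefficient of T_n is 2^(n-1), so a_8 = 2^7 = 128. Work downward with a_k = (k+1)(k+2) a_{k+2} / ((k - 8)(k + 8)):
  a_6 = (7)(8)(128) / ((6 - 8)(6 + 8)) = 7168/(-28) = -256
  a_4 = (5)(6)(-256) / ((4 - 8)(4 + 8)) = -7680/(-48) = 160
  a_2 = (3)(4)(160) / ((2 - 8)(2 + 8)) = 1920/(-60) = -32
  a_0 = (1)(2)(-32) / ((0 - 8)(0 + 8)) = -64/(-64) = 1
Hence T_8(x) = 128 x^8 - 256 x^6 + 160 x^4 - 32 x^2 + 1.

T_8(x); series = 128 x^8 - 256 x^6 + 160 x^4 - 32 x^2 + 1


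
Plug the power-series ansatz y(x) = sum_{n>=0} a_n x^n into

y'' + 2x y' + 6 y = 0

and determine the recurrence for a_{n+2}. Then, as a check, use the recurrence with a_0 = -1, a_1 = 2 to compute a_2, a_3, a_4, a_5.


Substitute y = sum_n a_n x^n.
y''(x) has coefficient (n+2)(n+1) a_{n+2} at x^n;
2 x y'(x) has coefficient 2 n a_n at x^n (shift);
6 y(x) has coefficient 6 a_n at x^n.
Matching x^n: (n+2)(n+1) a_{n+2} + (2n + 6) a_n = 0.
Thus a_{n+2} = (-2n - 6) / ((n+1)(n+2)) * a_n.

Check with a_0 = -1, a_1 = 2 (apply the recurrence for n = 0, 1, 2, 3): a_0 = -1, a_1 = 2, a_2 = 3, a_3 = -8/3, a_4 = -5/2, a_5 = 8/5.

a_(n+2) = (-2n - 6) / ((n+1)(n+2)) * a_n; check: a_0 = -1, a_1 = 2, a_2 = 3, a_3 = -8/3, a_4 = -5/2, a_5 = 8/5


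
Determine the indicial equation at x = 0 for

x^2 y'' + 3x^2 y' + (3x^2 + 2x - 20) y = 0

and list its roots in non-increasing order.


Divide by x^2 to reach normal form y'' + P_1(x) y' + P_2(x) y = 0 with P_1(x) = 3 and P_2(x) = 3 + 2/x - 20/x^2.
x = 0 is a singular point because the y-coefficient 3 + 2/x - 20/x^2 has a pole at x = 0.
It is a regular singular point because x P_1(x) = p(x) = 3x and x^2 P_2(x) = q(x) = 3x^2 + 2x - 20 are polynomials, hence analytic at x = 0.
p(0) = 0,  q(0) = -20.
Indicial equation: r(r-1) + p(0) r + q(0) = 0, i.e. r^2 + (p(0) - 1) r + q(0) = 0, i.e. r^2 - 1 r - 20 = 0.
Discriminant: (-1)^2 - 4(-20) = 81, so r = (1 ± 9)/2.
Solving: r_1 = 5, r_2 = -4.

indicial: r^2 - 1 r - 20 = 0; roots r_1 = 5, r_2 = -4


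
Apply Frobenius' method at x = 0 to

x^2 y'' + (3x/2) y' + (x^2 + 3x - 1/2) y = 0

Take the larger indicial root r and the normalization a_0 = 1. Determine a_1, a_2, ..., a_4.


Write in Frobenius form y'' + (p(x)/x) y' + (q(x)/x^2) y = 0:
  p(x) = 3/2,  q(x) = x^2 + 3x - 1/2.
Indicial equation: r(r-1) + (3/2) r + (-1/2) = 0 -> roots r_1 = 1/2, r_2 = -1.
Take r = r_1 = 1/2. Let y(x) = x^r sum_{n>=0} a_n x^n with a_0 = 1.
Substitute y = x^r sum a_n x^n and match x^{r+n}. The recurrence is
  D(n) a_n + 3 a_{n-1} + 1 a_{n-2} = 0,  where D(n) = (r+n)(r+n-1) + (3/2)(r+n) + (-1/2).
  a_n = [-3 a_{n-1} - 1 a_{n-2}] / D(n).
Since the indicial polynomial factors as (r - r_1)(r - r_2), D(n) = (r_1 + n - r_1)(r_1 + n - r_2) = n(n + 3/2).
Evaluating step by step (a_0 = 1):
  n = 1: D(1) = 1(1 + 3/2) = 5/2; numerator = -3(1) = -3; a_1 = (-3)/(5/2) = -6/5
  n = 2: D(2) = 2(2 + 3/2) = 7; numerator = -3(-6/5) - 1(1) = 13/5; a_2 = (13/5)/(7) = 13/35
  n = 3: D(3) = 3(3 + 3/2) = 27/2; numerator = -3(13/35) - 1(-6/5) = 3/35; a_3 = (3/35)/(27/2) = 2/315
  n = 4: D(4) = 4(4 + 3/2) = 22; numerator = -3(2/315) - 1(13/35) = -41/105; a_4 = (-41/105)/(22) = -41/2310

r = 1/2; a_0 = 1; a_1 = -6/5; a_2 = 13/35; a_3 = 2/315; a_4 = -41/2310


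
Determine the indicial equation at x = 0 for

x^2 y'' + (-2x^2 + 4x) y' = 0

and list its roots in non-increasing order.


Divide by x^2 to reach normal form y'' + P_1(x) y' + P_2(x) y = 0 with P_1(x) = -2 + 4/x and P_2(x) = 0.
x = 0 is a singular point because the y'-coefficient -2 + 4/x has a pole at x = 0.
It is a regular singular point because x P_1(x) = p(x) = 4 - 2x and x^2 P_2(x) = q(x) = 0 are polynomials, hence analytic at x = 0.
p(0) = 4,  q(0) = 0.
Indicial equation: r(r-1) + p(0) r + q(0) = 0, i.e. r^2 + (p(0) - 1) r + q(0) = 0, i.e. r^2 + 3 r = 0.
Discriminant: (3)^2 - 4(0) = 9, so r = (-3 ± 3)/2.
Solving: r_1 = 0, r_2 = -3.

indicial: r^2 + 3 r = 0; roots r_1 = 0, r_2 = -3


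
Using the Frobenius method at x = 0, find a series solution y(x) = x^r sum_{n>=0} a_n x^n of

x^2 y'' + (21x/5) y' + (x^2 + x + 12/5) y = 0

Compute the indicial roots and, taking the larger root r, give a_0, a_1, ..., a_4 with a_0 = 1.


Write in Frobenius form y'' + (p(x)/x) y' + (q(x)/x^2) y = 0:
  p(x) = 21/5,  q(x) = x^2 + x + 12/5.
Indicial equation: r(r-1) + (21/5) r + (12/5) = 0 -> roots r_1 = -6/5, r_2 = -2.
Take r = r_1 = -6/5. Let y(x) = x^r sum_{n>=0} a_n x^n with a_0 = 1.
Substitute y = x^r sum a_n x^n and match x^{r+n}. The recurrence is
  D(n) a_n + 1 a_{n-1} + 1 a_{n-2} = 0,  where D(n) = (r+n)(r+n-1) + (21/5)(r+n) + (12/5).
  a_n = [-1 a_{n-1} - 1 a_{n-2}] / D(n).
Since the indicial polynomial factors as (r - r_1)(r - r_2), D(n) = (r_1 + n - r_1)(r_1 + n - r_2) = n(n + 4/5).
Evaluating step by step (a_0 = 1):
  n = 1: D(1) = 1(1 + 4/5) = 9/5; numerator = -1(1) = -1; a_1 = (-1)/(9/5) = -5/9
  n = 2: D(2) = 2(2 + 4/5) = 28/5; numerator = -1(-5/9) - 1(1) = -4/9; a_2 = (-4/9)/(28/5) = -5/63
  n = 3: D(3) = 3(3 + 4/5) = 57/5; numerator = -1(-5/63) - 1(-5/9) = 40/63; a_3 = (40/63)/(57/5) = 200/3591
  n = 4: D(4) = 4(4 + 4/5) = 96/5; numerator = -1(200/3591) - 1(-5/63) = 85/3591; a_4 = (85/3591)/(96/5) = 425/344736

r = -6/5; a_0 = 1; a_1 = -5/9; a_2 = -5/63; a_3 = 200/3591; a_4 = 425/344736


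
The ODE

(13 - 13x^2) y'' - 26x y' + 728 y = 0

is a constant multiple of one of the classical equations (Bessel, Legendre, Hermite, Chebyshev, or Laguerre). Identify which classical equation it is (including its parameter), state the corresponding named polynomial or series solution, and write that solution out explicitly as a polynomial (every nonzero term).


All three coefficients share the factor 13; dividing through by 13 gives  (1 - x^2) y'' - 2x y' + 56 y = 0.
This matches the Legendre equation (1 - x^2) y'' - 2x y' + n(n+1) y = 0 (note the -2x y' term) with n(n+1) = 56, so n = 7; the polynomial solution is P_7(x).
With y = sum_k a_k x^k, matching x^k gives (k+2)(k+1) a_{k+2} = [k(k+1) - n(n+1)] a_k = (k - 7)(k + 8) a_k. The right side vanishes at k = 7, so the series with the parity of 7 terminates at degree 7.
Standard normalization (P_n(1) = 1): leading coefficient (2n)!/(2^n (n!)^2) = 87178291200/(128*25401600) = 429/16, so a_7 = 429/16. Work downward with a_k = (k+1)(k+2) a_{k+2} / ((k - 7)(k + 8)):
  a_5 = (6)(7)(429/16) / ((5 - 7)(5 + 8)) = (9009/8)/(-26) = -693/16
  a_3 = (4)(5)(-693/16) / ((3 - 7)(3 + 8)) = (-3465/4)/(-44) = 315/16
  a_1 = (2)(3)(315/16) / ((1 - 7)(1 + 8)) = (945/8)/(-54) = -35/16
Hence P_7(x) = 429 x^7/16 - 693 x^5/16 + 315 x^3/16 - 35 x/16.

P_7(x); series = 429 x^7/16 - 693 x^5/16 + 315 x^3/16 - 35 x/16


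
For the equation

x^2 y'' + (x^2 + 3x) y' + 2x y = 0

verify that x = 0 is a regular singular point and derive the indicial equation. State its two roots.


Divide by x^2 to reach normal form y'' + P_1(x) y' + P_2(x) y = 0 with P_1(x) = 1 + 3/x and P_2(x) = 2/x.
x = 0 is a singular point because the y'-coefficient 1 + 3/x has a pole at x = 0 and the y-coefficient 2/x has a pole at x = 0.
It is a regular singular point because x P_1(x) = p(x) = x + 3 and x^2 P_2(x) = q(x) = 2x are polynomials, hence analytic at x = 0.
p(0) = 3,  q(0) = 0.
Indicial equation: r(r-1) + p(0) r + q(0) = 0, i.e. r^2 + (p(0) - 1) r + q(0) = 0, i.e. r^2 + 2 r = 0.
Discriminant: (2)^2 - 4(0) = 4, so r = (-2 ± 2)/2.
Solving: r_1 = 0, r_2 = -2.

indicial: r^2 + 2 r = 0; roots r_1 = 0, r_2 = -2


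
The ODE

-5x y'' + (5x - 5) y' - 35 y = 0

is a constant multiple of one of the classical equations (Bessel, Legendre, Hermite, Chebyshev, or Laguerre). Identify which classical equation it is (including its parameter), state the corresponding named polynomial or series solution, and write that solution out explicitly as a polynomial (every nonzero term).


All three coefficients share the factor -5; dividing through by -5 gives  x y'' + (1 - x) y' + 7 y = 0.
This matches the Laguerre equation x y'' + (1 - x) y' + n y = 0 with n = 7; the polynomial solution is L_7(x).
With y = sum_k a_k x^k, matching x^k gives (k+1)k a_{k+1} + (k+1) a_{k+1} - k a_k + n a_k = 0, i.e. (k+1)^2 a_{k+1} = (k - n) a_k = (k - 7) a_k. The right side vanishes at k = 7, so the series terminates at degree 7.
Standard normalization L_n(0) = 1 gives a_0 = 1. Work upward with a_{k+1} = (k - 7) a_k / (k+1)^2:
  a_1 = (0 - 7)(1) / 1^2 = -7/1 = -7
  a_2 = (1 - 7)(-7) / 2^2 = 42/4 = 21/2
  a_3 = (2 - 7)(21/2) / 3^2 = (-105/2)/9 = -35/6
  a_4 = (3 - 7)(-35/6) / 4^2 = (70/3)/16 = 35/24
  a_5 = (4 - 7)(35/24) / 5^2 = (-35/8)/25 = -7/40
  a_6 = (5 - 7)(-7/40) / 6^2 = (7/20)/36 = 7/720
  a_7 = (6 - 7)(7/720) / 7^2 = (-7/720)/49 = -1/5040
Hence L_7(x) = -x^7/5040 + 7 x^6/720 - 7 x^5/40 + 35 x^4/24 - 35 x^3/6 + 21 x^2/2 - 7 x + 1.

L_7(x); series = -x^7/5040 + 7 x^6/720 - 7 x^5/40 + 35 x^4/24 - 35 x^3/6 + 21 x^2/2 - 7 x + 1


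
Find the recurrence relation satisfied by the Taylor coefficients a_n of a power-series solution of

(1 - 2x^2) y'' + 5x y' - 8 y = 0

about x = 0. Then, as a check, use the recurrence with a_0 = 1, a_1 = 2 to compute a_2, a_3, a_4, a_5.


Substitute y = sum_n a_n x^n.
(1 - 2 x^2) y'' contributes (n+2)(n+1) a_{n+2} - 2 n(n-1) a_n at x^n.
5 x y'(x) contributes 5 n a_n at x^n.
-8 y(x) contributes -8 a_n at x^n.
Matching x^n: (n+2)(n+1) a_{n+2} + (-2 n(n-1) + 5 n - 8) a_n = 0.
Thus a_{n+2} = (2 n(n-1) - 5 n + 8) / ((n+1)(n+2)) * a_n.

Check with a_0 = 1, a_1 = 2 (apply the recurrence for n = 0, 1, 2, 3): a_0 = 1, a_1 = 2, a_2 = 4, a_3 = 1, a_4 = 2/3, a_5 = 1/4.

a_(n+2) = (2 n(n-1) - 5 n + 8) / ((n+1)(n+2)) * a_n; check: a_0 = 1, a_1 = 2, a_2 = 4, a_3 = 1, a_4 = 2/3, a_5 = 1/4


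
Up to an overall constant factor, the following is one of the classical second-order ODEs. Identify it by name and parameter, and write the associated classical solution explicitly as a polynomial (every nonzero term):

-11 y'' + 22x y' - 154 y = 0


All three coefficients share the factor -11; dividing through by -11 gives  y'' - 2x y' + 14 y = 0.
This matches the Hermite equation y'' - 2x y' + 2n y = 0 with 2n = 14, so n = 7; the polynomial solution is H_7(x).
With y = sum_k a_k x^k, matching x^k gives (k+2)(k+1) a_{k+2} = 2(k - n) a_k = 2(k - 7) a_k. The right side vanishes at k = 7, so the series with the parity of 7 terminates at degree 7.
Standard normalization: leading coefficient of H_n is 2^n, so a_7 = 2^7 = 128. Work downward with a_k = (k+1)(k+2) a_{k+2} / (2(k - n)):
  a_5 = (6)(7)(128) / (2(5 - 7)) = 5376/(-4) = -1344
  a_3 = (4)(5)(-1344) / (2(3 - 7)) = -26880/(-8) = 3360
  a_1 = (2)(3)(3360) / (2(1 - 7)) = 20160/(-12) = -1680
Hence H_7(x) = 128 x^7 - 1344 x^5 + 3360 x^3 - 1680 x.

H_7(x); series = 128 x^7 - 1344 x^5 + 3360 x^3 - 1680 x


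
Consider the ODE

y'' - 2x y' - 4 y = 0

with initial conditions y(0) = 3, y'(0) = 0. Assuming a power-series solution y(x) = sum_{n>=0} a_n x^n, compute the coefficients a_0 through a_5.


Ansatz: y(x) = sum_{n>=0} a_n x^n, so y'(x) = sum_{n>=1} n a_n x^(n-1) and y''(x) = sum_{n>=2} n(n-1) a_n x^(n-2).
Substitute into P(x) y'' + Q(x) y' + R(x) y = 0 with P(x) = 1, Q(x) = -2x, R(x) = -4, and match powers of x.
Initial conditions: a_0 = 3, a_1 = 0.
Setting the coefficient of each power of x to zero and solving order by order (substituting the coefficients already found):
  x^0: 2 a_2 - 4 a_0 = 0  ->  2 a_2 = 4 a_0 = 12  ->  a_2 = 6
  x^1: 6 a_3 - 6 a_1 = 0  ->  6 a_3 = 6 a_1 = 0  ->  a_3 = 0
  x^2: 12 a_4 - 8 a_2 = 0  ->  12 a_4 = 8 a_2 = 48  ->  a_4 = 4
  x^3: 20 a_5 - 10 a_3 = 0  ->  20 a_5 = 10 a_3 = 0  ->  a_5 = 0
Truncated series: y(x) = 3 + 6 x^2 + 4 x^4 + O(x^6).

a_0 = 3; a_1 = 0; a_2 = 6; a_3 = 0; a_4 = 4; a_5 = 0


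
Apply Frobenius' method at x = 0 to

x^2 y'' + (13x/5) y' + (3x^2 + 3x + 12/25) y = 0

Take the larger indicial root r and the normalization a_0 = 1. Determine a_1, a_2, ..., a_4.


Write in Frobenius form y'' + (p(x)/x) y' + (q(x)/x^2) y = 0:
  p(x) = 13/5,  q(x) = 3x^2 + 3x + 12/25.
Indicial equation: r(r-1) + (13/5) r + (12/25) = 0 -> roots r_1 = -2/5, r_2 = -6/5.
Take r = r_1 = -2/5. Let y(x) = x^r sum_{n>=0} a_n x^n with a_0 = 1.
Substitute y = x^r sum a_n x^n and match x^{r+n}. The recurrence is
  D(n) a_n + 3 a_{n-1} + 3 a_{n-2} = 0,  where D(n) = (r+n)(r+n-1) + (13/5)(r+n) + (12/25).
  a_n = [-3 a_{n-1} - 3 a_{n-2}] / D(n).
Since the indicial polynomial factors as (r - r_1)(r - r_2), D(n) = (r_1 + n - r_1)(r_1 + n - r_2) = n(n + 4/5).
Evaluating step by step (a_0 = 1):
  n = 1: D(1) = 1(1 + 4/5) = 9/5; numerator = -3(1) = -3; a_1 = (-3)/(9/5) = -5/3
  n = 2: D(2) = 2(2 + 4/5) = 28/5; numerator = -3(-5/3) - 3(1) = 2; a_2 = (2)/(28/5) = 5/14
  n = 3: D(3) = 3(3 + 4/5) = 57/5; numerator = -3(5/14) - 3(-5/3) = 55/14; a_3 = (55/14)/(57/5) = 275/798
  n = 4: D(4) = 4(4 + 4/5) = 96/5; numerator = -3(275/798) - 3(5/14) = -40/19; a_4 = (-40/19)/(96/5) = -25/228

r = -2/5; a_0 = 1; a_1 = -5/3; a_2 = 5/14; a_3 = 275/798; a_4 = -25/228


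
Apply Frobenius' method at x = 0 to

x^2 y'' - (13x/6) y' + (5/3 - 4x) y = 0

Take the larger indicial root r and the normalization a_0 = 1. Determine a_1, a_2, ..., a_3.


Write in Frobenius form y'' + (p(x)/x) y' + (q(x)/x^2) y = 0:
  p(x) = -13/6,  q(x) = 5/3 - 4x.
Indicial equation: r(r-1) + (-13/6) r + (5/3) = 0 -> roots r_1 = 5/2, r_2 = 2/3.
Take r = r_1 = 5/2. Let y(x) = x^r sum_{n>=0} a_n x^n with a_0 = 1.
Substitute y = x^r sum a_n x^n and match x^{r+n}. The recurrence is
  D(n) a_n - 4 a_{n-1} = 0,  where D(n) = (r+n)(r+n-1) + (-13/6)(r+n) + (5/3).
  a_n = 4 / D(n) * a_{n-1}.
Since the indicial polynomial factors as (r - r_1)(r - r_2), D(n) = (r_1 + n - r_1)(r_1 + n - r_2) = n(n + 11/6).
Evaluating step by step (a_0 = 1):
  n = 1: D(1) = 1(1 + 11/6) = 17/6; numerator = 4(1) = 4; a_1 = (4)/(17/6) = 24/17
  n = 2: D(2) = 2(2 + 11/6) = 23/3; numerator = 4(24/17) = 96/17; a_2 = (96/17)/(23/3) = 288/391
  n = 3: D(3) = 3(3 + 11/6) = 29/2; numerator = 4(288/391) = 1152/391; a_3 = (1152/391)/(29/2) = 2304/11339

r = 5/2; a_0 = 1; a_1 = 24/17; a_2 = 288/391; a_3 = 2304/11339


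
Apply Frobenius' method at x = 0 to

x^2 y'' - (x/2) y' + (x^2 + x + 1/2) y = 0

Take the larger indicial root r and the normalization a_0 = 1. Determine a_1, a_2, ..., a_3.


Write in Frobenius form y'' + (p(x)/x) y' + (q(x)/x^2) y = 0:
  p(x) = -1/2,  q(x) = x^2 + x + 1/2.
Indicial equation: r(r-1) + (-1/2) r + (1/2) = 0 -> roots r_1 = 1, r_2 = 1/2.
Take r = r_1 = 1. Let y(x) = x^r sum_{n>=0} a_n x^n with a_0 = 1.
Substitute y = x^r sum a_n x^n and match x^{r+n}. The recurrence is
  D(n) a_n + 1 a_{n-1} + 1 a_{n-2} = 0,  where D(n) = (r+n)(r+n-1) + (-1/2)(r+n) + (1/2).
  a_n = [-1 a_{n-1} - 1 a_{n-2}] / D(n).
Since the indicial polynomial factors as (r - r_1)(r - r_2), D(n) = (r_1 + n - r_1)(r_1 + n - r_2) = n(n + 1/2).
Evaluating step by step (a_0 = 1):
  n = 1: D(1) = 1(1 + 1/2) = 3/2; numerator = -1(1) = -1; a_1 = (-1)/(3/2) = -2/3
  n = 2: D(2) = 2(2 + 1/2) = 5; numerator = -1(-2/3) - 1(1) = -1/3; a_2 = (-1/3)/(5) = -1/15
  n = 3: D(3) = 3(3 + 1/2) = 21/2; numerator = -1(-1/15) - 1(-2/3) = 11/15; a_3 = (11/15)/(21/2) = 22/315

r = 1; a_0 = 1; a_1 = -2/3; a_2 = -1/15; a_3 = 22/315


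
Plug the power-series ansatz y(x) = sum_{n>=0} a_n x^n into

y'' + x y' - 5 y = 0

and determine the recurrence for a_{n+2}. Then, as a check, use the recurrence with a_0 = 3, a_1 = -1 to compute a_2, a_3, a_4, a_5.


Substitute y = sum_n a_n x^n.
y''(x) has coefficient (n+2)(n+1) a_{n+2} at x^n;
x y'(x) has coefficient n a_n at x^n (shift);
-5 y(x) has coefficient -5 a_n at x^n.
Matching x^n: (n+2)(n+1) a_{n+2} + (n - 5) a_n = 0.
Thus a_{n+2} = (-n + 5) / ((n+1)(n+2)) * a_n.

Check with a_0 = 3, a_1 = -1 (apply the recurrence for n = 0, 1, 2, 3): a_0 = 3, a_1 = -1, a_2 = 15/2, a_3 = -2/3, a_4 = 15/8, a_5 = -1/15.

a_(n+2) = (-n + 5) / ((n+1)(n+2)) * a_n; check: a_0 = 3, a_1 = -1, a_2 = 15/2, a_3 = -2/3, a_4 = 15/8, a_5 = -1/15


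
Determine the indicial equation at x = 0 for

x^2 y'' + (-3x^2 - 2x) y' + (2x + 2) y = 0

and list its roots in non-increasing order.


Divide by x^2 to reach normal form y'' + P_1(x) y' + P_2(x) y = 0 with P_1(x) = -3 - 2/x and P_2(x) = 2/x + 2/x^2.
x = 0 is a singular point because the y'-coefficient -3 - 2/x has a pole at x = 0 and the y-coefficient 2/x + 2/x^2 has a pole at x = 0.
It is a regular singular point because x P_1(x) = p(x) = -3x - 2 and x^2 P_2(x) = q(x) = 2x + 2 are polynomials, hence analytic at x = 0.
p(0) = -2,  q(0) = 2.
Indicial equation: r(r-1) + p(0) r + q(0) = 0, i.e. r^2 + (p(0) - 1) r + q(0) = 0, i.e. r^2 - 3 r + 2 = 0.
Discriminant: (-3)^2 - 4(2) = 1, so r = (3 ± 1)/2.
Solving: r_1 = 2, r_2 = 1.

indicial: r^2 - 3 r + 2 = 0; roots r_1 = 2, r_2 = 1


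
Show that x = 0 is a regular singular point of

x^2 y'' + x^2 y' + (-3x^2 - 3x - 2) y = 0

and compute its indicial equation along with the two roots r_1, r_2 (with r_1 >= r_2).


Divide by x^2 to reach normal form y'' + P_1(x) y' + P_2(x) y = 0 with P_1(x) = 1 and P_2(x) = -3 - 3/x - 2/x^2.
x = 0 is a singular point because the y-coefficient -3 - 3/x - 2/x^2 has a pole at x = 0.
It is a regular singular point because x P_1(x) = p(x) = x and x^2 P_2(x) = q(x) = -3x^2 - 3x - 2 are polynomials, hence analytic at x = 0.
p(0) = 0,  q(0) = -2.
Indicial equation: r(r-1) + p(0) r + q(0) = 0, i.e. r^2 + (p(0) - 1) r + q(0) = 0, i.e. r^2 - 1 r - 2 = 0.
Discriminant: (-1)^2 - 4(-2) = 9, so r = (1 ± 3)/2.
Solving: r_1 = 2, r_2 = -1.

indicial: r^2 - 1 r - 2 = 0; roots r_1 = 2, r_2 = -1


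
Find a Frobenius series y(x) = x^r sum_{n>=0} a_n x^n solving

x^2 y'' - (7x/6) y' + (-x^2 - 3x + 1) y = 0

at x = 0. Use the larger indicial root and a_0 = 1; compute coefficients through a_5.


Write in Frobenius form y'' + (p(x)/x) y' + (q(x)/x^2) y = 0:
  p(x) = -7/6,  q(x) = -x^2 - 3x + 1.
Indicial equation: r(r-1) + (-7/6) r + (1) = 0 -> roots r_1 = 3/2, r_2 = 2/3.
Take r = r_1 = 3/2. Let y(x) = x^r sum_{n>=0} a_n x^n with a_0 = 1.
Substitute y = x^r sum a_n x^n and match x^{r+n}. The recurrence is
  D(n) a_n - 3 a_{n-1} - 1 a_{n-2} = 0,  where D(n) = (r+n)(r+n-1) + (-7/6)(r+n) + (1).
  a_n = [3 a_{n-1} + 1 a_{n-2}] / D(n).
Since the indicial polynomial factors as (r - r_1)(r - r_2), D(n) = (r_1 + n - r_1)(r_1 + n - r_2) = n(n + 5/6).
Evaluating step by step (a_0 = 1):
  n = 1: D(1) = 1(1 + 5/6) = 11/6; numerator = 3(1) = 3; a_1 = (3)/(11/6) = 18/11
  n = 2: D(2) = 2(2 + 5/6) = 17/3; numerator = 3(18/11) + 1(1) = 65/11; a_2 = (65/11)/(17/3) = 195/187
  n = 3: D(3) = 3(3 + 5/6) = 23/2; numerator = 3(195/187) + 1(18/11) = 81/17; a_3 = (81/17)/(23/2) = 162/391
  n = 4: D(4) = 4(4 + 5/6) = 58/3; numerator = 3(162/391) + 1(195/187) = 9831/4301; a_4 = (9831/4301)/(58/3) = 1017/8602
  n = 5: D(5) = 5(5 + 5/6) = 175/6; numerator = 3(1017/8602) + 1(162/391) = 6615/8602; a_5 = (6615/8602)/(175/6) = 567/21505

r = 3/2; a_0 = 1; a_1 = 18/11; a_2 = 195/187; a_3 = 162/391; a_4 = 1017/8602; a_5 = 567/21505


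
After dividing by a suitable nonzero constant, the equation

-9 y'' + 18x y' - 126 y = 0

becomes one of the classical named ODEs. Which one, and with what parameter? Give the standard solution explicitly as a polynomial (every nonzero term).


All three coefficients share the factor -9; dividing through by -9 gives  y'' - 2x y' + 14 y = 0.
This matches the Hermite equation y'' - 2x y' + 2n y = 0 with 2n = 14, so n = 7; the polynomial solution is H_7(x).
With y = sum_k a_k x^k, matching x^k gives (k+2)(k+1) a_{k+2} = 2(k - n) a_k = 2(k - 7) a_k. The right side vanishes at k = 7, so the series with the parity of 7 terminates at degree 7.
Standard normalization: leading coefficient of H_n is 2^n, so a_7 = 2^7 = 128. Work downward with a_k = (k+1)(k+2) a_{k+2} / (2(k - n)):
  a_5 = (6)(7)(128) / (2(5 - 7)) = 5376/(-4) = -1344
  a_3 = (4)(5)(-1344) / (2(3 - 7)) = -26880/(-8) = 3360
  a_1 = (2)(3)(3360) / (2(1 - 7)) = 20160/(-12) = -1680
Hence H_7(x) = 128 x^7 - 1344 x^5 + 3360 x^3 - 1680 x.

H_7(x); series = 128 x^7 - 1344 x^5 + 3360 x^3 - 1680 x


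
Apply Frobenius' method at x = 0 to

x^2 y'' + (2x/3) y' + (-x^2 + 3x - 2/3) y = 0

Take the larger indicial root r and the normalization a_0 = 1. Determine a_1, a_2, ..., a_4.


Write in Frobenius form y'' + (p(x)/x) y' + (q(x)/x^2) y = 0:
  p(x) = 2/3,  q(x) = -x^2 + 3x - 2/3.
Indicial equation: r(r-1) + (2/3) r + (-2/3) = 0 -> roots r_1 = 1, r_2 = -2/3.
Take r = r_1 = 1. Let y(x) = x^r sum_{n>=0} a_n x^n with a_0 = 1.
Substitute y = x^r sum a_n x^n and match x^{r+n}. The recurrence is
  D(n) a_n + 3 a_{n-1} - 1 a_{n-2} = 0,  where D(n) = (r+n)(r+n-1) + (2/3)(r+n) + (-2/3).
  a_n = [-3 a_{n-1} + 1 a_{n-2}] / D(n).
Since the indicial polynomial factors as (r - r_1)(r - r_2), D(n) = (r_1 + n - r_1)(r_1 + n - r_2) = n(n + 5/3).
Evaluating step by step (a_0 = 1):
  n = 1: D(1) = 1(1 + 5/3) = 8/3; numerator = -3(1) = -3; a_1 = (-3)/(8/3) = -9/8
  n = 2: D(2) = 2(2 + 5/3) = 22/3; numerator = -3(-9/8) + 1(1) = 35/8; a_2 = (35/8)/(22/3) = 105/176
  n = 3: D(3) = 3(3 + 5/3) = 14; numerator = -3(105/176) + 1(-9/8) = -513/176; a_3 = (-513/176)/(14) = -513/2464
  n = 4: D(4) = 4(4 + 5/3) = 68/3; numerator = -3(-513/2464) + 1(105/176) = 3009/2464; a_4 = (3009/2464)/(68/3) = 531/9856

r = 1; a_0 = 1; a_1 = -9/8; a_2 = 105/176; a_3 = -513/2464; a_4 = 531/9856


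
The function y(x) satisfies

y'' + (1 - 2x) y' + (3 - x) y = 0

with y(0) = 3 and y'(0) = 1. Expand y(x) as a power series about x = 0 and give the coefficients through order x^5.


Ansatz: y(x) = sum_{n>=0} a_n x^n, so y'(x) = sum_{n>=1} n a_n x^(n-1) and y''(x) = sum_{n>=2} n(n-1) a_n x^(n-2).
Substitute into P(x) y'' + Q(x) y' + R(x) y = 0 with P(x) = 1, Q(x) = 1 - 2x, R(x) = 3 - x, and match powers of x.
Initial conditions: a_0 = 3, a_1 = 1.
Setting the coefficient of each power of x to zero and solving order by order (substituting the coefficients already found):
  x^0: 2 a_2 + a_1 + 3 a_0 = 0  ->  2 a_2 = -a_1 - 3 a_0 = -10  ->  a_2 = -5
  x^1: 6 a_3 + 2 a_2 + a_1 - a_0 = 0  ->  6 a_3 = -2 a_2 - a_1 + a_0 = 12  ->  a_3 = 2
  x^2: 12 a_4 + 3 a_3 - a_2 - a_1 = 0  ->  12 a_4 = -3 a_3 + a_2 + a_1 = -10  ->  a_4 = -5/6
  x^3: 20 a_5 + 4 a_4 - 3 a_3 - a_2 = 0  ->  20 a_5 = -4 a_4 + 3 a_3 + a_2 = 13/3  ->  a_5 = 13/60
Truncated series: y(x) = 3 + x - 5 x^2 + 2 x^3 - (5/6) x^4 + (13/60) x^5 + O(x^6).

a_0 = 3; a_1 = 1; a_2 = -5; a_3 = 2; a_4 = -5/6; a_5 = 13/60


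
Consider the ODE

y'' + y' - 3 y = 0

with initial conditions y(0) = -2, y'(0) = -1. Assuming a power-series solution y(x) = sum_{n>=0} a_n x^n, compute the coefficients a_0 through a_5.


Ansatz: y(x) = sum_{n>=0} a_n x^n, so y'(x) = sum_{n>=1} n a_n x^(n-1) and y''(x) = sum_{n>=2} n(n-1) a_n x^(n-2).
Substitute into P(x) y'' + Q(x) y' + R(x) y = 0 with P(x) = 1, Q(x) = 1, R(x) = -3, and match powers of x.
Initial conditions: a_0 = -2, a_1 = -1.
Setting the coefficient of each power of x to zero and solving order by order (substituting the coefficients already found):
  x^0: 2 a_2 + a_1 - 3 a_0 = 0  ->  2 a_2 = -a_1 + 3 a_0 = -5  ->  a_2 = -5/2
  x^1: 6 a_3 + 2 a_2 - 3 a_1 = 0  ->  6 a_3 = -2 a_2 + 3 a_1 = 2  ->  a_3 = 1/3
  x^2: 12 a_4 + 3 a_3 - 3 a_2 = 0  ->  12 a_4 = -3 a_3 + 3 a_2 = -17/2  ->  a_4 = -17/24
  x^3: 20 a_5 + 4 a_4 - 3 a_3 = 0  ->  20 a_5 = -4 a_4 + 3 a_3 = 23/6  ->  a_5 = 23/120
Truncated series: y(x) = -2 - x - (5/2) x^2 + (1/3) x^3 - (17/24) x^4 + (23/120) x^5 + O(x^6).

a_0 = -2; a_1 = -1; a_2 = -5/2; a_3 = 1/3; a_4 = -17/24; a_5 = 23/120


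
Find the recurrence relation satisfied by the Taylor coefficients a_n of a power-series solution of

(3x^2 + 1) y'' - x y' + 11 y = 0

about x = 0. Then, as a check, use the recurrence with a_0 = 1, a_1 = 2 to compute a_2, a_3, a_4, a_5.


Substitute y = sum_n a_n x^n.
(1 + 3 x^2) y'' contributes (n+2)(n+1) a_{n+2} + 3 n(n-1) a_n at x^n.
-x y'(x) contributes -n a_n at x^n.
11 y(x) contributes 11 a_n at x^n.
Matching x^n: (n+2)(n+1) a_{n+2} + (3 n(n-1) - n + 11) a_n = 0.
Thus a_{n+2} = (-3 n(n-1) + n - 11) / ((n+1)(n+2)) * a_n.

Check with a_0 = 1, a_1 = 2 (apply the recurrence for n = 0, 1, 2, 3): a_0 = 1, a_1 = 2, a_2 = -11/2, a_3 = -10/3, a_4 = 55/8, a_5 = 13/3.

a_(n+2) = (-3 n(n-1) + n - 11) / ((n+1)(n+2)) * a_n; check: a_0 = 1, a_1 = 2, a_2 = -11/2, a_3 = -10/3, a_4 = 55/8, a_5 = 13/3


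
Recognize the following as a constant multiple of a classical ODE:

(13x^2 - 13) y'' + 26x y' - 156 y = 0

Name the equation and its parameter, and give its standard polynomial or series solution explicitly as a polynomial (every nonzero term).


All three coefficients share the factor -13; dividing through by -13 gives  (1 - x^2) y'' - 2x y' + 12 y = 0.
This matches the Legendre equation (1 - x^2) y'' - 2x y' + n(n+1) y = 0 (note the -2x y' term) with n(n+1) = 12, so n = 3; the polynomial solution is P_3(x).
With y = sum_k a_k x^k, matching x^k gives (k+2)(k+1) a_{k+2} = [k(k+1) - n(n+1)] a_k = (k - 3)(k + 4) a_k. The right side vanishes at k = 3, so the series with the parity of 3 terminates at degree 3.
Standard normalization (P_n(1) = 1): leading coefficient (2n)!/(2^n (n!)^2) = 720/(8*36) = 5/2, so a_3 = 5/2. Work downward with a_k = (k+1)(k+2) a_{k+2} / ((k - 3)(k + 4)):
  a_1 = (2)(3)(5/2) / ((1 - 3)(1 + 4)) = 15/(-10) = -3/2
Hence P_3(x) = 5 x^3/2 - 3 x/2.

P_3(x); series = 5 x^3/2 - 3 x/2


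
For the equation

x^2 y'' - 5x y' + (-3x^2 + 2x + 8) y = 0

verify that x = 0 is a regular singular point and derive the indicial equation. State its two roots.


Divide by x^2 to reach normal form y'' + P_1(x) y' + P_2(x) y = 0 with P_1(x) = -5/x and P_2(x) = -3 + 2/x + 8/x^2.
x = 0 is a singular point because the y'-coefficient -5/x has a pole at x = 0 and the y-coefficient -3 + 2/x + 8/x^2 has a pole at x = 0.
It is a regular singular point because x P_1(x) = p(x) = -5 and x^2 P_2(x) = q(x) = -3x^2 + 2x + 8 are polynomials, hence analytic at x = 0.
p(0) = -5,  q(0) = 8.
Indicial equation: r(r-1) + p(0) r + q(0) = 0, i.e. r^2 + (p(0) - 1) r + q(0) = 0, i.e. r^2 - 6 r + 8 = 0.
Discriminant: (-6)^2 - 4(8) = 4, so r = (6 ± 2)/2.
Solving: r_1 = 4, r_2 = 2.

indicial: r^2 - 6 r + 8 = 0; roots r_1 = 4, r_2 = 2


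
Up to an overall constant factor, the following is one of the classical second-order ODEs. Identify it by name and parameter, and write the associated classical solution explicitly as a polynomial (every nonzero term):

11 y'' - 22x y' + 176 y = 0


All three coefficients share the factor 11; dividing through by 11 gives  y'' - 2x y' + 16 y = 0.
This matches the Hermite equation y'' - 2x y' + 2n y = 0 with 2n = 16, so n = 8; the polynomial solution is H_8(x).
With y = sum_k a_k x^k, matching x^k gives (k+2)(k+1) a_{k+2} = 2(k - n) a_k = 2(k - 8) a_k. The right side vanishes at k = 8, so the series with the parity of 8 terminates at degree 8.
Standard normalization: leading coefficient of H_n is 2^n, so a_8 = 2^8 = 256. Work downward with a_k = (k+1)(k+2) a_{k+2} / (2(k - n)):
  a_6 = (7)(8)(256) / (2(6 - 8)) = 14336/(-4) = -3584
  a_4 = (5)(6)(-3584) / (2(4 - 8)) = -107520/(-8) = 13440
  a_2 = (3)(4)(13440) / (2(2 - 8)) = 161280/(-12) = -13440
  a_0 = (1)(2)(-13440) / (2(0 - 8)) = -26880/(-16) = 1680
Hence H_8(x) = 256 x^8 - 3584 x^6 + 13440 x^4 - 13440 x^2 + 1680.

H_8(x); series = 256 x^8 - 3584 x^6 + 13440 x^4 - 13440 x^2 + 1680


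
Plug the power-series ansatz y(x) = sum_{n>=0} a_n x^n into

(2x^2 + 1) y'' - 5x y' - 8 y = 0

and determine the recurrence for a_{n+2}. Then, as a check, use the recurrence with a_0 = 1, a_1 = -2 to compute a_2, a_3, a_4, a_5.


Substitute y = sum_n a_n x^n.
(1 + 2 x^2) y'' contributes (n+2)(n+1) a_{n+2} + 2 n(n-1) a_n at x^n.
-5 x y'(x) contributes -5 n a_n at x^n.
-8 y(x) contributes -8 a_n at x^n.
Matching x^n: (n+2)(n+1) a_{n+2} + (2 n(n-1) - 5 n - 8) a_n = 0.
Thus a_{n+2} = (-2 n(n-1) + 5 n + 8) / ((n+1)(n+2)) * a_n.

Check with a_0 = 1, a_1 = -2 (apply the recurrence for n = 0, 1, 2, 3): a_0 = 1, a_1 = -2, a_2 = 4, a_3 = -13/3, a_4 = 14/3, a_5 = -143/60.

a_(n+2) = (-2 n(n-1) + 5 n + 8) / ((n+1)(n+2)) * a_n; check: a_0 = 1, a_1 = -2, a_2 = 4, a_3 = -13/3, a_4 = 14/3, a_5 = -143/60


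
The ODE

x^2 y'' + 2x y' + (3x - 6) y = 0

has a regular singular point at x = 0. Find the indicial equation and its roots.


Divide by x^2 to reach normal form y'' + P_1(x) y' + P_2(x) y = 0 with P_1(x) = 2/x and P_2(x) = 3/x - 6/x^2.
x = 0 is a singular point because the y'-coefficient 2/x has a pole at x = 0 and the y-coefficient 3/x - 6/x^2 has a pole at x = 0.
It is a regular singular point because x P_1(x) = p(x) = 2 and x^2 P_2(x) = q(x) = 3x - 6 are polynomials, hence analytic at x = 0.
p(0) = 2,  q(0) = -6.
Indicial equation: r(r-1) + p(0) r + q(0) = 0, i.e. r^2 + (p(0) - 1) r + q(0) = 0, i.e. r^2 + 1 r - 6 = 0.
Discriminant: (1)^2 - 4(-6) = 25, so r = (-1 ± 5)/2.
Solving: r_1 = 2, r_2 = -3.

indicial: r^2 + 1 r - 6 = 0; roots r_1 = 2, r_2 = -3


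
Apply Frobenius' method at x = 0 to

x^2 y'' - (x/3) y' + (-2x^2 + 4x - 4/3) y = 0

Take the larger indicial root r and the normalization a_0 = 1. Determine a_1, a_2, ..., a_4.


Write in Frobenius form y'' + (p(x)/x) y' + (q(x)/x^2) y = 0:
  p(x) = -1/3,  q(x) = -2x^2 + 4x - 4/3.
Indicial equation: r(r-1) + (-1/3) r + (-4/3) = 0 -> roots r_1 = 2, r_2 = -2/3.
Take r = r_1 = 2. Let y(x) = x^r sum_{n>=0} a_n x^n with a_0 = 1.
Substitute y = x^r sum a_n x^n and match x^{r+n}. The recurrence is
  D(n) a_n + 4 a_{n-1} - 2 a_{n-2} = 0,  where D(n) = (r+n)(r+n-1) + (-1/3)(r+n) + (-4/3).
  a_n = [-4 a_{n-1} + 2 a_{n-2}] / D(n).
Since the indicial polynomial factors as (r - r_1)(r - r_2), D(n) = (r_1 + n - r_1)(r_1 + n - r_2) = n(n + 8/3).
Evaluating step by step (a_0 = 1):
  n = 1: D(1) = 1(1 + 8/3) = 11/3; numerator = -4(1) = -4; a_1 = (-4)/(11/3) = -12/11
  n = 2: D(2) = 2(2 + 8/3) = 28/3; numerator = -4(-12/11) + 2(1) = 70/11; a_2 = (70/11)/(28/3) = 15/22
  n = 3: D(3) = 3(3 + 8/3) = 17; numerator = -4(15/22) + 2(-12/11) = -54/11; a_3 = (-54/11)/(17) = -54/187
  n = 4: D(4) = 4(4 + 8/3) = 80/3; numerator = -4(-54/187) + 2(15/22) = 471/187; a_4 = (471/187)/(80/3) = 1413/14960

r = 2; a_0 = 1; a_1 = -12/11; a_2 = 15/22; a_3 = -54/187; a_4 = 1413/14960


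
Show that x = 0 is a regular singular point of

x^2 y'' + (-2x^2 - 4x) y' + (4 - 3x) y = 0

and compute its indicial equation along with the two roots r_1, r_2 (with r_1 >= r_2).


Divide by x^2 to reach normal form y'' + P_1(x) y' + P_2(x) y = 0 with P_1(x) = -2 - 4/x and P_2(x) = -3/x + 4/x^2.
x = 0 is a singular point because the y'-coefficient -2 - 4/x has a pole at x = 0 and the y-coefficient -3/x + 4/x^2 has a pole at x = 0.
It is a regular singular point because x P_1(x) = p(x) = -2x - 4 and x^2 P_2(x) = q(x) = 4 - 3x are polynomials, hence analytic at x = 0.
p(0) = -4,  q(0) = 4.
Indicial equation: r(r-1) + p(0) r + q(0) = 0, i.e. r^2 + (p(0) - 1) r + q(0) = 0, i.e. r^2 - 5 r + 4 = 0.
Discriminant: (-5)^2 - 4(4) = 9, so r = (5 ± 3)/2.
Solving: r_1 = 4, r_2 = 1.

indicial: r^2 - 5 r + 4 = 0; roots r_1 = 4, r_2 = 1


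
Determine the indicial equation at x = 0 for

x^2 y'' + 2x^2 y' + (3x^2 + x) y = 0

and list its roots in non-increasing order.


Divide by x^2 to reach normal form y'' + P_1(x) y' + P_2(x) y = 0 with P_1(x) = 2 and P_2(x) = 3 + 1/x.
x = 0 is a singular point because the y-coefficient 3 + 1/x has a pole at x = 0.
It is a regular singular point because x P_1(x) = p(x) = 2x and x^2 P_2(x) = q(x) = 3x^2 + x are polynomials, hence analytic at x = 0.
p(0) = 0,  q(0) = 0.
Indicial equation: r(r-1) + p(0) r + q(0) = 0, i.e. r^2 + (p(0) - 1) r + q(0) = 0, i.e. r^2 - 1 r = 0.
Discriminant: (-1)^2 - 4(0) = 1, so r = (1 ± 1)/2.
Solving: r_1 = 1, r_2 = 0.

indicial: r^2 - 1 r = 0; roots r_1 = 1, r_2 = 0


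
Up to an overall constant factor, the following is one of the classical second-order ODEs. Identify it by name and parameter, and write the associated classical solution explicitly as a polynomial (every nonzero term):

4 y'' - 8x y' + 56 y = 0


All three coefficients share the factor 4; dividing through by 4 gives  y'' - 2x y' + 14 y = 0.
This matches the Hermite equation y'' - 2x y' + 2n y = 0 with 2n = 14, so n = 7; the polynomial solution is H_7(x).
With y = sum_k a_k x^k, matching x^k gives (k+2)(k+1) a_{k+2} = 2(k - n) a_k = 2(k - 7) a_k. The right side vanishes at k = 7, so the series with the parity of 7 terminates at degree 7.
Standard normalization: leading coefficient of H_n is 2^n, so a_7 = 2^7 = 128. Work downward with a_k = (k+1)(k+2) a_{k+2} / (2(k - n)):
  a_5 = (6)(7)(128) / (2(5 - 7)) = 5376/(-4) = -1344
  a_3 = (4)(5)(-1344) / (2(3 - 7)) = -26880/(-8) = 3360
  a_1 = (2)(3)(3360) / (2(1 - 7)) = 20160/(-12) = -1680
Hence H_7(x) = 128 x^7 - 1344 x^5 + 3360 x^3 - 1680 x.

H_7(x); series = 128 x^7 - 1344 x^5 + 3360 x^3 - 1680 x


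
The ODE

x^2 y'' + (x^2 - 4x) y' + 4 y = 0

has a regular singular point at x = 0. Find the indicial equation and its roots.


Divide by x^2 to reach normal form y'' + P_1(x) y' + P_2(x) y = 0 with P_1(x) = 1 - 4/x and P_2(x) = 4/x^2.
x = 0 is a singular point because the y'-coefficient 1 - 4/x has a pole at x = 0 and the y-coefficient 4/x^2 has a pole at x = 0.
It is a regular singular point because x P_1(x) = p(x) = x - 4 and x^2 P_2(x) = q(x) = 4 are polynomials, hence analytic at x = 0.
p(0) = -4,  q(0) = 4.
Indicial equation: r(r-1) + p(0) r + q(0) = 0, i.e. r^2 + (p(0) - 1) r + q(0) = 0, i.e. r^2 - 5 r + 4 = 0.
Discriminant: (-5)^2 - 4(4) = 9, so r = (5 ± 3)/2.
Solving: r_1 = 4, r_2 = 1.

indicial: r^2 - 5 r + 4 = 0; roots r_1 = 4, r_2 = 1


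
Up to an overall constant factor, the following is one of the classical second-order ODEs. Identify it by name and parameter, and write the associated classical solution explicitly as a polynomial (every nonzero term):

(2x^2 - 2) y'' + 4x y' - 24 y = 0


All three coefficients share the factor -2; dividing through by -2 gives  (1 - x^2) y'' - 2x y' + 12 y = 0.
This matches the Legendre equation (1 - x^2) y'' - 2x y' + n(n+1) y = 0 (note the -2x y' term) with n(n+1) = 12, so n = 3; the polynomial solution is P_3(x).
With y = sum_k a_k x^k, matching x^k gives (k+2)(k+1) a_{k+2} = [k(k+1) - n(n+1)] a_k = (k - 3)(k + 4) a_k. The right side vanishes at k = 3, so the series with the parity of 3 terminates at degree 3.
Standard normalization (P_n(1) = 1): leading coefficient (2n)!/(2^n (n!)^2) = 720/(8*36) = 5/2, so a_3 = 5/2. Work downward with a_k = (k+1)(k+2) a_{k+2} / ((k - 3)(k + 4)):
  a_1 = (2)(3)(5/2) / ((1 - 3)(1 + 4)) = 15/(-10) = -3/2
Hence P_3(x) = 5 x^3/2 - 3 x/2.

P_3(x); series = 5 x^3/2 - 3 x/2


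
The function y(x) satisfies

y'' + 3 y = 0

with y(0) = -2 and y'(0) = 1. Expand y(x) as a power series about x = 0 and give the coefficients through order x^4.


Ansatz: y(x) = sum_{n>=0} a_n x^n, so y'(x) = sum_{n>=1} n a_n x^(n-1) and y''(x) = sum_{n>=2} n(n-1) a_n x^(n-2).
Substitute into P(x) y'' + Q(x) y' + R(x) y = 0 with P(x) = 1, Q(x) = 0, R(x) = 3, and match powers of x.
Initial conditions: a_0 = -2, a_1 = 1.
Setting the coefficient of each power of x to zero and solving order by order (substituting the coefficients already found):
  x^0: 2 a_2 + 3 a_0 = 0  ->  2 a_2 = -3 a_0 = 6  ->  a_2 = 3
  x^1: 6 a_3 + 3 a_1 = 0  ->  6 a_3 = -3 a_1 = -3  ->  a_3 = -1/2
  x^2: 12 a_4 + 3 a_2 = 0  ->  12 a_4 = -3 a_2 = -9  ->  a_4 = -3/4
Truncated series: y(x) = -2 + x + 3 x^2 - (1/2) x^3 - (3/4) x^4 + O(x^5).

a_0 = -2; a_1 = 1; a_2 = 3; a_3 = -1/2; a_4 = -3/4


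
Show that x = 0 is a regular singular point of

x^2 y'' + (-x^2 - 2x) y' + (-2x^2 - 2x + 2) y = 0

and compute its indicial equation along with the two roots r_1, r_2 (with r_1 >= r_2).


Divide by x^2 to reach normal form y'' + P_1(x) y' + P_2(x) y = 0 with P_1(x) = -1 - 2/x and P_2(x) = -2 - 2/x + 2/x^2.
x = 0 is a singular point because the y'-coefficient -1 - 2/x has a pole at x = 0 and the y-coefficient -2 - 2/x + 2/x^2 has a pole at x = 0.
It is a regular singular point because x P_1(x) = p(x) = -x - 2 and x^2 P_2(x) = q(x) = -2x^2 - 2x + 2 are polynomials, hence analytic at x = 0.
p(0) = -2,  q(0) = 2.
Indicial equation: r(r-1) + p(0) r + q(0) = 0, i.e. r^2 + (p(0) - 1) r + q(0) = 0, i.e. r^2 - 3 r + 2 = 0.
Discriminant: (-3)^2 - 4(2) = 1, so r = (3 ± 1)/2.
Solving: r_1 = 2, r_2 = 1.

indicial: r^2 - 3 r + 2 = 0; roots r_1 = 2, r_2 = 1


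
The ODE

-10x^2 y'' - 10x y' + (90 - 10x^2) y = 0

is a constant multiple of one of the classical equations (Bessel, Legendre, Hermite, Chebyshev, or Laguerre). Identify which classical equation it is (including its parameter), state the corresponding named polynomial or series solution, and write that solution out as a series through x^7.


All three coefficients share the factor -10; dividing through by -10 gives  x^2 y'' + x y' + (x^2 - 9) y = 0.
This matches the Bessel equation x^2 y'' + x y' + (x^2 - nu^2) y = 0 with nu^2 = 9, so nu = 3; the solution bounded at x = 0 is J_3(x).
Frobenius at x = 0: indicial roots ±nu; for r = nu the recurrence k(k + 2nu) c_k = -c_{k-2} gives the standard series J_nu(x) = sum_{k>=0} (-1)^k / (k! (k+nu)!) (x/2)^(2k+nu). Evaluate the first 3 terms:
  k = 0: (-1)^0 / (0! * 3! * 2^3) x^3 = 1/(1*6*8) x^3 = (1/48) x^3
  k = 1: (-1)^1 / (1! * 4! * 2^5) x^5 = -1/(1*24*32) x^5 = (-1/768) x^5
  k = 2: (-1)^2 / (2! * 5! * 2^7) x^7 = 1/(2*120*128) x^7 = (1/30720) x^7
Hence J_3(x) = x^7/30720 - x^5/768 + x^3/48 + ....

J_3(x); series = x^7/30720 - x^5/768 + x^3/48


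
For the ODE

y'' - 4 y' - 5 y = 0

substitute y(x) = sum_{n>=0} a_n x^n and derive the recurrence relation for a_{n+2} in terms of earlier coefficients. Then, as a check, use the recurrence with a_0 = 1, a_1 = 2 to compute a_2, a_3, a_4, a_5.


Substitute y = sum_n a_n x^n.
y''(x) has coefficient (n+2)(n+1) a_{n+2} at x^n;
-4 y'(x) has coefficient -4 (n+1) a_{n+1} at x^n;
-5 y(x) has coefficient -5 a_n at x^n.
Matching x^n: (n+2)(n+1) a_{n+2} - 4 (n+1) a_{n+1} - 5 a_n = 0.
Thus a_{n+2} = [4 (n+1) a_{n+1} + 5 a_n] / ((n+1)(n+2)).

Check with a_0 = 1, a_1 = 2 (apply the recurrence for n = 0, 1, 2, 3): a_0 = 1, a_1 = 2, a_2 = 13/2, a_3 = 31/3, a_4 = 313/24, a_5 = 781/60.

a_(n+2) = [4 (n+1) a_(n+1) + 5 a_n] / ((n+1)(n+2)); check: a_0 = 1, a_1 = 2, a_2 = 13/2, a_3 = 31/3, a_4 = 313/24, a_5 = 781/60


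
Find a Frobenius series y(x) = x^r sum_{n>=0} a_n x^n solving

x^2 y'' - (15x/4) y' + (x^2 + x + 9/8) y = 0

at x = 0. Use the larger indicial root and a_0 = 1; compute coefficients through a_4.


Write in Frobenius form y'' + (p(x)/x) y' + (q(x)/x^2) y = 0:
  p(x) = -15/4,  q(x) = x^2 + x + 9/8.
Indicial equation: r(r-1) + (-15/4) r + (9/8) = 0 -> roots r_1 = 9/2, r_2 = 1/4.
Take r = r_1 = 9/2. Let y(x) = x^r sum_{n>=0} a_n x^n with a_0 = 1.
Substitute y = x^r sum a_n x^n and match x^{r+n}. The recurrence is
  D(n) a_n + 1 a_{n-1} + 1 a_{n-2} = 0,  where D(n) = (r+n)(r+n-1) + (-15/4)(r+n) + (9/8).
  a_n = [-1 a_{n-1} - 1 a_{n-2}] / D(n).
Since the indicial polynomial factors as (r - r_1)(r - r_2), D(n) = (r_1 + n - r_1)(r_1 + n - r_2) = n(n + 17/4).
Evaluating step by step (a_0 = 1):
  n = 1: D(1) = 1(1 + 17/4) = 21/4; numerator = -1(1) = -1; a_1 = (-1)/(21/4) = -4/21
  n = 2: D(2) = 2(2 + 17/4) = 25/2; numerator = -1(-4/21) - 1(1) = -17/21; a_2 = (-17/21)/(25/2) = -34/525
  n = 3: D(3) = 3(3 + 17/4) = 87/4; numerator = -1(-34/525) - 1(-4/21) = 134/525; a_3 = (134/525)/(87/4) = 536/45675
  n = 4: D(4) = 4(4 + 17/4) = 33; numerator = -1(536/45675) - 1(-34/525) = 346/6525; a_4 = (346/6525)/(33) = 346/215325

r = 9/2; a_0 = 1; a_1 = -4/21; a_2 = -34/525; a_3 = 536/45675; a_4 = 346/215325


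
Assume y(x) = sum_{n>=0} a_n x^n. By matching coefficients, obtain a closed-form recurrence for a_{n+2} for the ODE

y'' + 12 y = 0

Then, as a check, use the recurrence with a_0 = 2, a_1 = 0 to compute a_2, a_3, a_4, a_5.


Substitute y = sum_n a_n x^n into y'' + (const) y = 0.
y''(x) = sum_{n>=0} (n+2)(n+1) a_{n+2} x^n.
The ODE becomes sum_n [(n+2)(n+1) a_{n+2} + 12 a_n] x^n = 0.
Setting each coefficient to zero gives the recurrence:
  (n+2)(n+1) a_{n+2} + 12 a_n = 0,
  a_{n+2} = -12 / ((n+1)(n+2)) a_n.

Check with a_0 = 2, a_1 = 0 (apply the recurrence for n = 0, 1, 2, 3): a_0 = 2, a_1 = 0, a_2 = -12, a_3 = 0, a_4 = 12, a_5 = 0.

a_{n+2} = -12/((n+1)(n+2)) * a_n; check: a_0 = 2, a_1 = 0, a_2 = -12, a_3 = 0, a_4 = 12, a_5 = 0
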